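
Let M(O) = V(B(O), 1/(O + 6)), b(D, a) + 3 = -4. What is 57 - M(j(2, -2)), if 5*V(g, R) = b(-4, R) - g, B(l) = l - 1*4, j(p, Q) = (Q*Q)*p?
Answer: 296/5 ≈ 59.200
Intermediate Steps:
j(p, Q) = p*Q**2 (j(p, Q) = Q**2*p = p*Q**2)
b(D, a) = -7 (b(D, a) = -3 - 4 = -7)
B(l) = -4 + l (B(l) = l - 4 = -4 + l)
V(g, R) = -7/5 - g/5 (V(g, R) = (-7 - g)/5 = -7/5 - g/5)
M(O) = -3/5 - O/5 (M(O) = -7/5 - (-4 + O)/5 = -7/5 + (4/5 - O/5) = -3/5 - O/5)
57 - M(j(2, -2)) = 57 - (-3/5 - 2*(-2)**2/5) = 57 - (-3/5 - 2*4/5) = 57 - (-3/5 - 1/5*8) = 57 - (-3/5 - 8/5) = 57 - 1*(-11/5) = 57 + 11/5 = 296/5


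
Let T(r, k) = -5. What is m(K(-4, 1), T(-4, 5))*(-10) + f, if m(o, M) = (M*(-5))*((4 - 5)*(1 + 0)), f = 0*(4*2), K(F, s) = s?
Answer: 250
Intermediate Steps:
f = 0 (f = 0*8 = 0)
m(o, M) = 5*M (m(o, M) = (-5*M)*(-1*1) = -5*M*(-1) = 5*M)
m(K(-4, 1), T(-4, 5))*(-10) + f = (5*(-5))*(-10) + 0 = -25*(-10) + 0 = 250 + 0 = 250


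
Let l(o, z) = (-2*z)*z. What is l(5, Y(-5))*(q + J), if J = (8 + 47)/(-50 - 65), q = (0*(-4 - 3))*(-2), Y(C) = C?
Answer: 550/23 ≈ 23.913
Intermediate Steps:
q = 0 (q = (0*(-7))*(-2) = 0*(-2) = 0)
l(o, z) = -2*z²
J = -11/23 (J = 55/(-115) = 55*(-1/115) = -11/23 ≈ -0.47826)
l(5, Y(-5))*(q + J) = (-2*(-5)²)*(0 - 11/23) = -2*25*(-11/23) = -50*(-11/23) = 550/23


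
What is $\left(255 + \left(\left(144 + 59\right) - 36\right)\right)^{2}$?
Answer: $178084$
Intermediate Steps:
$\left(255 + \left(\left(144 + 59\right) - 36\right)\right)^{2} = \left(255 + \left(203 - 36\right)\right)^{2} = \left(255 + 167\right)^{2} = 422^{2} = 178084$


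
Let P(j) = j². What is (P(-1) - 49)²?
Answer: 2304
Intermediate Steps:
(P(-1) - 49)² = ((-1)² - 49)² = (1 - 49)² = (-48)² = 2304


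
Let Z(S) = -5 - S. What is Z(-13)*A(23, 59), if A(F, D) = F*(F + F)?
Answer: 8464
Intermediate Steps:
A(F, D) = 2*F² (A(F, D) = F*(2*F) = 2*F²)
Z(-13)*A(23, 59) = (-5 - 1*(-13))*(2*23²) = (-5 + 13)*(2*529) = 8*1058 = 8464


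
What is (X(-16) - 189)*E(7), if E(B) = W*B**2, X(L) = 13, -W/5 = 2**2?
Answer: 172480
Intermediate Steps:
W = -20 (W = -5*2**2 = -5*4 = -20)
E(B) = -20*B**2
(X(-16) - 189)*E(7) = (13 - 189)*(-20*7**2) = -(-3520)*49 = -176*(-980) = 172480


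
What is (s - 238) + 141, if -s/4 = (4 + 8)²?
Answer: -673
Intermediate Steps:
s = -576 (s = -4*(4 + 8)² = -4*12² = -4*144 = -576)
(s - 238) + 141 = (-576 - 238) + 141 = -814 + 141 = -673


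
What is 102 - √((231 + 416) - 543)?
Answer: 102 - 2*√26 ≈ 91.802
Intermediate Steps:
102 - √((231 + 416) - 543) = 102 - √(647 - 543) = 102 - √104 = 102 - 2*√26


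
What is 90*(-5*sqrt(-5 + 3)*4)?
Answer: -1800*I*sqrt(2) ≈ -2545.6*I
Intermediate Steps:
90*(-5*sqrt(-5 + 3)*4) = 90*(-5*I*sqrt(2)*4) = 90*(-20*I*sqrt(2)) = -1800*I*sqrt(2)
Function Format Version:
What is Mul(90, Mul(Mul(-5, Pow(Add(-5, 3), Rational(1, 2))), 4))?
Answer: Mul(-1800, I, Pow(2, Rational(1, 2))) ≈ Mul(-2545.6, I)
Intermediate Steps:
Mul(90, Mul(Mul(-5, Pow(Add(-5, 3), Rational(1, 2))), 4)) = Mul(90, Mul(Mul(-5, Pow(-2, Rational(1, 2))), 4)) = Mul(90, Mul(Mul(-5, Mul(I, Pow(2, Rational(1, 2)))), 4)) = Mul(90, Mul(Mul(-5, I, Pow(2, Rational(1, 2))), 4)) = Mul(90, Mul(-20, I, Pow(2, Rational(1, 2)))) = Mul(-1800, I, Pow(2, Rational(1, 2)))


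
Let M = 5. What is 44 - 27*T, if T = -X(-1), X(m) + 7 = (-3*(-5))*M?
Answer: 1880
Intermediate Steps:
X(m) = 68 (X(m) = -7 - 3*(-5)*5 = -7 + 15*5 = -7 + 75 = 68)
T = -68 (T = -1*68 = -68)
44 - 27*T = 44 - 27*(-68) = 44 + 1836 = 1880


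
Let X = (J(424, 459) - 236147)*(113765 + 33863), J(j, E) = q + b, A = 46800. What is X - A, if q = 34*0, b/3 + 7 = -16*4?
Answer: -34893400880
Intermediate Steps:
b = -213 (b = -21 + 3*(-16*4) = -21 + 3*(-64) = -21 - 192 = -213)
q = 0
J(j, E) = -213 (J(j, E) = 0 - 213 = -213)
X = -34893354080 (X = (-213 - 236147)*(113765 + 33863) = -236360*147628 = -34893354080)
X - A = -34893354080 - 1*46800 = -34893354080 - 46800 = -34893400880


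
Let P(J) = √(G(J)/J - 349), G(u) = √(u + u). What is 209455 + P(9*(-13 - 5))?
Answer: 209455 + √(-3141 - I)/3 ≈ 2.0946e+5 - 18.682*I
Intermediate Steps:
G(u) = √2*√u (G(u) = √(2*u) = √2*√u)
P(J) = √(-349 + √2/√J) (P(J) = √((√2*√J)/J - 349) = √(√2/√J - 349) = √(-349 + √2/√J))
209455 + P(9*(-13 - 5)) = 209455 + √(-349 + √2/√(9*(-13 - 5))) = 209455 + √(-349 + √2/√(9*(-18))) = 209455 + √(-349 + √2/√(-162)) = 209455 + √(-349 + √2*(-I*√2/18)) = 209455 + √(-349 - I/9)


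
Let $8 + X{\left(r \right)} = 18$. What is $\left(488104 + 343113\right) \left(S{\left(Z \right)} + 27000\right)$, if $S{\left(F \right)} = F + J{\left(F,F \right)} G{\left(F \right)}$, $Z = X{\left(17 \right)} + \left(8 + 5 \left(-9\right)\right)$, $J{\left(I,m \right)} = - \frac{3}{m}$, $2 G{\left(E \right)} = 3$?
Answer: $\frac{134523328063}{6} \approx 2.2421 \cdot 10^{10}$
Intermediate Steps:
$X{\left(r \right)} = 10$ ($X{\left(r \right)} = -8 + 18 = 10$)
$G{\left(E \right)} = \frac{3}{2}$ ($G{\left(E \right)} = \frac{1}{2} \cdot 3 = \frac{3}{2}$)
$Z = -27$ ($Z = 10 + \left(8 + 5 \left(-9\right)\right) = 10 + \left(8 - 45\right) = 10 - 37 = -27$)
$S{\left(F \right)} = F - \frac{9}{2 F}$ ($S{\left(F \right)} = F + - \frac{3}{F} \frac{3}{2} = F - \frac{9}{2 F}$)
$\left(488104 + 343113\right) \left(S{\left(Z \right)} + 27000\right) = \left(488104 + 343113\right) \left(\left(-27 - \frac{9}{2 \left(-27\right)}\right) + 27000\right) = 831217 \left(\left(-27 - - \frac{1}{6}\right) + 27000\right) = 831217 \left(\left(-27 + \frac{1}{6}\right) + 27000\right) = 831217 \left(- \frac{161}{6} + 27000\right) = 831217 \cdot \frac{161839}{6} = \frac{134523328063}{6}$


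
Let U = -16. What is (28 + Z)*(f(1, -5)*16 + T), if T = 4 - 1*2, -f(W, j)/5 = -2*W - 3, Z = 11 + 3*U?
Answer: -3618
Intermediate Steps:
Z = -37 (Z = 11 + 3*(-16) = 11 - 48 = -37)
f(W, j) = 15 + 10*W (f(W, j) = -5*(-2*W - 3) = -5*(-3 - 2*W) = 15 + 10*W)
T = 2 (T = 4 - 2 = 2)
(28 + Z)*(f(1, -5)*16 + T) = (28 - 37)*((15 + 10*1)*16 + 2) = -9*((15 + 10)*16 + 2) = -9*(25*16 + 2) = -9*(400 + 2) = -9*402 = -3618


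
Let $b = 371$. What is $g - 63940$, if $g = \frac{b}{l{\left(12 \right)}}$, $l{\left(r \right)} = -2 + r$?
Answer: $- \frac{639029}{10} \approx -63903.0$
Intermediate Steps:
$g = \frac{371}{10}$ ($g = \frac{371}{-2 + 12} = \frac{371}{10} \approx 37.1$)
$g - 63940 = \frac{371}{10} - 63940 = - \frac{639029}{10}$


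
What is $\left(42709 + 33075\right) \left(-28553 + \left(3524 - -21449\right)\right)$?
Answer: $-271306720$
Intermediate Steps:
$\left(42709 + 33075\right) \left(-28553 + \left(3524 - -21449\right)\right) = 75784 \left(-28553 + \left(3524 + 21449\right)\right) = 75784 \left(-28553 + 24973\right) = 75784 \left(-3580\right) = -271306720$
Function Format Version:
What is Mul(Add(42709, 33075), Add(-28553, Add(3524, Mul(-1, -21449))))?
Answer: -271306720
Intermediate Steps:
Mul(Add(42709, 33075), Add(-28553, Add(3524, Mul(-1, -21449)))) = Mul(75784, Add(-28553, Add(3524, 21449))) = Mul(75784, Add(-28553, 24973)) = Mul(75784, -3580) = -271306720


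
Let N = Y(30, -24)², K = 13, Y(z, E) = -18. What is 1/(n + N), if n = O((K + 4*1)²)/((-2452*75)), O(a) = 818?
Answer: 91950/29791391 ≈ 0.0030865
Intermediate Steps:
N = 324 (N = (-18)² = 324)
n = -409/91950 (n = 818/((-2452*75)) = 818/(-183900) = 818*(-1/183900) = -409/91950 ≈ -0.0044481)
1/(n + N) = 1/(-409/91950 + 324) = 1/(29791391/91950) = 91950/29791391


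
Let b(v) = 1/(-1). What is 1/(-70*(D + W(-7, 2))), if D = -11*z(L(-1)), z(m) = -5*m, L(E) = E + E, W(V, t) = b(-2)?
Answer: 1/7770 ≈ 0.00012870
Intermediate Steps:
b(v) = -1
W(V, t) = -1
L(E) = 2*E
D = -110 (D = -(-55)*2*(-1) = -(-55)*(-2) = -11*10 = -110)
1/(-70*(D + W(-7, 2))) = 1/(-70*(-110 - 1)) = 1/(-70*(-111)) = 1/7770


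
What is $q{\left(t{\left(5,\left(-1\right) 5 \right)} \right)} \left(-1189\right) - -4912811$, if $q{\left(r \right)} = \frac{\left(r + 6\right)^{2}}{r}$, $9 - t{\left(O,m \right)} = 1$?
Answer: $\frac{9767361}{2} \approx 4.8837 \cdot 10^{6}$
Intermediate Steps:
$t{\left(O,m \right)} = 8$ ($t{\left(O,m \right)} = 9 - 1 = 8$)
$q{\left(r \right)} = \frac{\left(6 + r\right)^{2}}{r}$
$q{\left(t{\left(5,\left(-1\right) 5 \right)} \right)} \left(-1189\right) - -4912811 = \frac{\left(6 + 8\right)^{2}}{8} \left(-1189\right) - -4912811 = \frac{14^{2}}{8} \left(-1189\right) + 4912811 = \frac{1}{8} \cdot 196 \left(-1189\right) + 4912811 = \frac{49}{2} \left(-1189\right) + 4912811 = - \frac{58261}{2} + 4912811 = \frac{9767361}{2}$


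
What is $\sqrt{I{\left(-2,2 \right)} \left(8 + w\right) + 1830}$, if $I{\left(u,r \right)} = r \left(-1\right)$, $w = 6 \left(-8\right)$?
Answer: $\sqrt{1910} \approx 43.704$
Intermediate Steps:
$w = -48$
$I{\left(u,r \right)} = - r$
$\sqrt{I{\left(-2,2 \right)} \left(8 + w\right) + 1830} = \sqrt{\left(-1\right) 2 \left(8 - 48\right) + 1830} = \sqrt{\left(-2\right) \left(-40\right) + 1830} = \sqrt{80 + 1830} = \sqrt{1910}$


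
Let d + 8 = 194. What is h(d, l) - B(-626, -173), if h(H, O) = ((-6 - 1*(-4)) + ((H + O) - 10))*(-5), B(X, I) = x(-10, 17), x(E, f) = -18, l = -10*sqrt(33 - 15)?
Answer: -852 + 150*sqrt(2) ≈ -639.87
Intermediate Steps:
d = 186 (d = -8 + 194 = 186)
l = -30*sqrt(2) ≈ -42.426
B(X, I) = -18
h(H, O) = 60 - 5*H - 5*O (h(H, O) = ((-6 + 4) + (-10 + H + O))*(-5) = (-2 + (-10 + H + O))*(-5) = (-12 + H + O)*(-5) = 60 - 5*H - 5*O)
h(d, l) - B(-626, -173) = (60 - 5*186 - (-150)*sqrt(2)) - 1*(-18) = (60 - 930 + 150*sqrt(2)) + 18 = (-870 + 150*sqrt(2)) + 18 = -852 + 150*sqrt(2)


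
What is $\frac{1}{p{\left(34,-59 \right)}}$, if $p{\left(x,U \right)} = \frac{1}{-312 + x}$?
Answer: $-278$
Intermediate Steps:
$\frac{1}{p{\left(34,-59 \right)}} = \frac{1}{\frac{1}{-312 + 34}} = \frac{1}{\frac{1}{-278}} = \frac{1}{- \frac{1}{278}} = -278$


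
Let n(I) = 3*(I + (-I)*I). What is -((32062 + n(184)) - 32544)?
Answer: 101498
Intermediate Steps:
n(I) = -3*I² + 3*I (n(I) = 3*(I - I²) = -3*I² + 3*I)
-((32062 + n(184)) - 32544) = -((32062 + 3*184*(1 - 1*184)) - 32544) = -((32062 + 3*184*(1 - 184)) - 32544) = -((32062 + 3*184*(-183)) - 32544) = -((32062 - 101016) - 32544) = -(-68954 - 32544) = -1*(-101498) = 101498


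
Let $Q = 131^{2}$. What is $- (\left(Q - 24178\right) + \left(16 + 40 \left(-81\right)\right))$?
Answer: $10241$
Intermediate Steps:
$Q = 17161$
$- (\left(Q - 24178\right) + \left(16 + 40 \left(-81\right)\right)) = - (\left(17161 - 24178\right) + \left(16 + 40 \left(-81\right)\right)) = - (-7017 + \left(16 - 3240\right)) = - (-7017 - 3224) = \left(-1\right) \left(-10241\right) = 10241$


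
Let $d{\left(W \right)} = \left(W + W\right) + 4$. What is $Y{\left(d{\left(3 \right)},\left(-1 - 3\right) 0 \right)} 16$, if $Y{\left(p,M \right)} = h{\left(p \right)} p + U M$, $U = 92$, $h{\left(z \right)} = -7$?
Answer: $-1120$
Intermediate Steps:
$d{\left(W \right)} = 4 + 2 W$ ($d{\left(W \right)} = 2 W + 4 = 4 + 2 W$)
$Y{\left(p,M \right)} = - 7 p + 92 M$
$Y{\left(d{\left(3 \right)},\left(-1 - 3\right) 0 \right)} 16 = \left(- 7 \left(4 + 2 \cdot 3\right) + 92 \left(-1 - 3\right) 0\right) 16 = \left(- 7 \left(4 + 6\right) + 92 \left(\left(-4\right) 0\right)\right) 16 = \left(\left(-7\right) 10 + 92 \cdot 0\right) 16 = \left(-70 + 0\right) 16 = \left(-70\right) 16 = -1120$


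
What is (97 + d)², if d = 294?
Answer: 152881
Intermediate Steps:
(97 + d)² = (97 + 294)² = 391² = 152881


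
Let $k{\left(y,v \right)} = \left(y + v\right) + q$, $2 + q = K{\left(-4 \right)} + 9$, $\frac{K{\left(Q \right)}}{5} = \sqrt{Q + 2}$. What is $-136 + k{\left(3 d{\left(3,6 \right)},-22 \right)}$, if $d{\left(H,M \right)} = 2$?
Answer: $-145 + 5 i \sqrt{2} \approx -145.0 + 7.0711 i$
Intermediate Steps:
$K{\left(Q \right)} = 5 \sqrt{2 + Q}$ ($K{\left(Q \right)} = 5 \sqrt{Q + 2} = 5 \sqrt{2 + Q}$)
$q = 7 + 5 i \sqrt{2}$ ($q = -2 + \left(5 \sqrt{2 - 4} + 9\right) = -2 + \left(5 \sqrt{-2} + 9\right) = -2 + \left(5 i \sqrt{2} + 9\right) = -2 + \left(9 + 5 i \sqrt{2}\right) = 7 + 5 i \sqrt{2} \approx 7.0 + 7.0711 i$)
$k{\left(y,v \right)} = 7 + v + y + 5 i \sqrt{2}$ ($k{\left(y,v \right)} = \left(y + v\right) + \left(7 + 5 i \sqrt{2}\right) = \left(v + y\right) + \left(7 + 5 i \sqrt{2}\right) = 7 + v + y + 5 i \sqrt{2}$)
$-136 + k{\left(3 d{\left(3,6 \right)},-22 \right)} = -136 + \left(7 - 22 + 3 \cdot 2 + 5 i \sqrt{2}\right) = -136 + \left(7 - 22 + 6 + 5 i \sqrt{2}\right) = -136 - \left(9 - 5 i \sqrt{2}\right) = -145 + 5 i \sqrt{2}$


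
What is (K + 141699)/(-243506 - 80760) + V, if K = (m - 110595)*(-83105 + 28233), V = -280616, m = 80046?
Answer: -92670654283/324266 ≈ -2.8579e+5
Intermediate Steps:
K = 1676284728 (K = (80046 - 110595)*(-83105 + 28233) = -30549*(-54872) = 1676284728)
(K + 141699)/(-243506 - 80760) + V = (1676284728 + 141699)/(-243506 - 80760) - 280616 = 1676426427/(-324266) - 280616 = 1676426427*(-1/324266) - 280616 = -1676426427/324266 - 280616 = -92670654283/324266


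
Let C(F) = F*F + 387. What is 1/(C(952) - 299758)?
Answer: 1/606933 ≈ 1.6476e-6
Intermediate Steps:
C(F) = 387 + F**2 (C(F) = F**2 + 387 = 387 + F**2)
1/(C(952) - 299758) = 1/((387 + 952**2) - 299758) = 1/((387 + 906304) - 299758) = 1/(906691 - 299758) = 1/606933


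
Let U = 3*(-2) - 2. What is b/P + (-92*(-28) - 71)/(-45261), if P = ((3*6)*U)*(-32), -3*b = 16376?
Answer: -10775323/8690112 ≈ -1.2400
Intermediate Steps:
U = -8 (U = -6 - 2 = -8)
b = -16376/3 (b = -⅓*16376 = -16376/3 ≈ -5458.7)
P = 4608 (P = ((3*6)*(-8))*(-32) = (18*(-8))*(-32) = -144*(-32) = 4608)
b/P + (-92*(-28) - 71)/(-45261) = -16376/3/4608 + (-92*(-28) - 71)/(-45261) = -16376/3*1/4608 + (2576 - 71)*(-1/45261) = -2047/1728 + 2505*(-1/45261) = -2047/1728 - 835/15087 = -10775323/8690112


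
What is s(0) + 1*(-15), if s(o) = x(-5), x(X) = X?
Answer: -20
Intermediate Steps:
s(o) = -5
s(0) + 1*(-15) = -5 + 1*(-15) = -5 - 15 = -20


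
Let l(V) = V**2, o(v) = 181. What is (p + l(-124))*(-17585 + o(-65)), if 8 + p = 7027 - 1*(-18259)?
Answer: -707542216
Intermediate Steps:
p = 25278 (p = -8 + (7027 - 1*(-18259)) = -8 + (7027 + 18259) = -8 + 25286 = 25278)
(p + l(-124))*(-17585 + o(-65)) = (25278 + (-124)**2)*(-17585 + 181) = (25278 + 15376)*(-17404) = 40654*(-17404) = -707542216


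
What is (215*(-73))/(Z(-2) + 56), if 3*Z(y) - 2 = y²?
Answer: -15695/58 ≈ -270.60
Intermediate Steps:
Z(y) = ⅔ + y²/3
(215*(-73))/(Z(-2) + 56) = (215*(-73))/((⅔ + (⅓)*(-2)²) + 56) = -15695/((⅔ + (⅓)*4) + 56) = -15695/((⅔ + 4/3) + 56) = -15695/(2 + 56) = -15695/58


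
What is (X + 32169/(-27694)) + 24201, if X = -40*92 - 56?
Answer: 566725541/27694 ≈ 20464.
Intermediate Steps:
X = -3736 (X = -3680 - 56 = -3736)
(X + 32169/(-27694)) + 24201 = (-3736 + 32169/(-27694)) + 24201 = (-3736 + 32169*(-1/27694)) + 24201 = (-3736 - 32169/27694) + 24201 = -103496953/27694 + 24201 = 566725541/27694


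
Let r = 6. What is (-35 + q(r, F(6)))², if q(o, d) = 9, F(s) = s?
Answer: 676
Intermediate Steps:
(-35 + q(r, F(6)))² = (-35 + 9)² = (-26)² = 676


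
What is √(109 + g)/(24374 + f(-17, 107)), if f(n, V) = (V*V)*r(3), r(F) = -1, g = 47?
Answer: 2*√39/12925 ≈ 0.00096634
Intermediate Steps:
f(n, V) = -V² (f(n, V) = (V*V)*(-1) = V²*(-1) = -V²)
√(109 + g)/(24374 + f(-17, 107)) = √(109 + 47)/(24374 - 1*107²) = √156/(24374 - 1*11449) = (2*√39)/(24374 - 11449) = (2*√39)/12925 = 2*√39/12925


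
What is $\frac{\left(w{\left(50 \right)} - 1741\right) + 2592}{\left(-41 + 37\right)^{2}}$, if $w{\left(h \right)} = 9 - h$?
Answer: $\frac{405}{8} \approx 50.625$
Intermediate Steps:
$\frac{\left(w{\left(50 \right)} - 1741\right) + 2592}{\left(-41 + 37\right)^{2}} = \frac{\left(\left(9 - 50\right) - 1741\right) + 2592}{\left(-41 + 37\right)^{2}} = \frac{\left(\left(9 - 50\right) - 1741\right) + 2592}{\left(-4\right)^{2}} = \frac{\left(-41 - 1741\right) + 2592}{16} = \left(-1782 + 2592\right) \frac{1}{16} = 810 \cdot \frac{1}{16} = \frac{405}{8}$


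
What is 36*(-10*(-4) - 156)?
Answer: -4176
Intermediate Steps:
36*(-10*(-4) - 156) = 36*(40 - 156) = 36*(-116) = -4176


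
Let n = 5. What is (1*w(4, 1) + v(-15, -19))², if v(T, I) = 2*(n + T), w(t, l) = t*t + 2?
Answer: 4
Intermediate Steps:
w(t, l) = 2 + t² (w(t, l) = t² + 2 = 2 + t²)
v(T, I) = 10 + 2*T (v(T, I) = 2*(5 + T) = 10 + 2*T)
(1*w(4, 1) + v(-15, -19))² = (1*(2 + 4²) + (10 + 2*(-15)))² = (1*(2 + 16) + (10 - 30))² = (1*18 - 20)² = (18 - 20)² = (-2)² = 4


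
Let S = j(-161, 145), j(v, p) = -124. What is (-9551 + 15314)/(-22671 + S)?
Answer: -5763/22795 ≈ -0.25282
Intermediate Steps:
S = -124
(-9551 + 15314)/(-22671 + S) = (-9551 + 15314)/(-22671 - 124) = 5763/(-22795) = 5763*(-1/22795) = -5763/22795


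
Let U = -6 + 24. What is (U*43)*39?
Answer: 30186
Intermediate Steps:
U = 18
(U*43)*39 = (18*43)*39 = 774*39 = 30186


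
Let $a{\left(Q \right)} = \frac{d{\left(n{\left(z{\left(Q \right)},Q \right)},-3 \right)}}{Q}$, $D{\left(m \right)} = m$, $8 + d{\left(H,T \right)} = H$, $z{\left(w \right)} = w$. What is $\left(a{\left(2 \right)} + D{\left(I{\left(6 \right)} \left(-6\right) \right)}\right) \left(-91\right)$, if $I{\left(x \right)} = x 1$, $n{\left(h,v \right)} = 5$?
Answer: $\frac{6825}{2} \approx 3412.5$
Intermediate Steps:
$d{\left(H,T \right)} = -8 + H$
$I{\left(x \right)} = x$
$a{\left(Q \right)} = - \frac{3}{Q}$ ($a{\left(Q \right)} = \frac{-8 + 5}{Q} = - \frac{3}{Q}$)
$\left(a{\left(2 \right)} + D{\left(I{\left(6 \right)} \left(-6\right) \right)}\right) \left(-91\right) = \left(- \frac{3}{2} + 6 \left(-6\right)\right) \left(-91\right) = \left(\left(-3\right) \frac{1}{2} - 36\right) \left(-91\right) = \left(- \frac{3}{2} - 36\right) \left(-91\right) = \left(- \frac{75}{2}\right) \left(-91\right) = \frac{6825}{2}$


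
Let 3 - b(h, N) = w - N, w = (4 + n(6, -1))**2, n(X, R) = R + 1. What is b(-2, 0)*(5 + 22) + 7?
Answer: -344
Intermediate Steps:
n(X, R) = 1 + R
w = 16 (w = (4 + (1 - 1))**2 = (4 + 0)**2 = 4**2 = 16)
b(h, N) = -13 + N (b(h, N) = 3 - (16 - N) = 3 + (-16 + N) = -13 + N)
b(-2, 0)*(5 + 22) + 7 = (-13 + 0)*(5 + 22) + 7 = -13*27 + 7 = -351 + 7 = -344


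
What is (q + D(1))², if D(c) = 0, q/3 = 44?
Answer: 17424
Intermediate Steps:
q = 132 (q = 3*44 = 132)
(q + D(1))² = (132 + 0)² = 132² = 17424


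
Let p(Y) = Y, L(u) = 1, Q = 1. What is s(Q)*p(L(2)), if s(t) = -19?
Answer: -19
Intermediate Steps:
s(Q)*p(L(2)) = -19*1 = -19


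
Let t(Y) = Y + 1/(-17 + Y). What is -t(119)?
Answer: -12139/102 ≈ -119.01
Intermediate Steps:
-t(119) = -(1 + 119² - 17*119)/(-17 + 119) = -(1 + 14161 - 2023)/102 = -12139/102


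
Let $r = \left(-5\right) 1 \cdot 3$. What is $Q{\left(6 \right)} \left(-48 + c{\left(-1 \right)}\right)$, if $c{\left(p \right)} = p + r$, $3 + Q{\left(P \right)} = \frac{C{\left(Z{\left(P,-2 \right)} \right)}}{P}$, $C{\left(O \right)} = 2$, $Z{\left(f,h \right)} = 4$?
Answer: $\frac{512}{3} \approx 170.67$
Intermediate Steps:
$r = -15$ ($r = \left(-5\right) 3 = -15$)
$Q{\left(P \right)} = -3 + \frac{2}{P}$
$c{\left(p \right)} = -15 + p$ ($c{\left(p \right)} = p - 15 = -15 + p$)
$Q{\left(6 \right)} \left(-48 + c{\left(-1 \right)}\right) = \left(-3 + \frac{2}{6}\right) \left(-48 - 16\right) = \left(-3 + 2 \cdot \frac{1}{6}\right) \left(-48 - 16\right) = \left(-3 + \frac{1}{3}\right) \left(-64\right) = \left(- \frac{8}{3}\right) \left(-64\right) = \frac{512}{3}$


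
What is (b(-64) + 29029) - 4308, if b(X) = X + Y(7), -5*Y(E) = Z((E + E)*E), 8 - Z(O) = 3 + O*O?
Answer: 132884/5 ≈ 26577.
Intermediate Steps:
Z(O) = 5 - O² (Z(O) = 8 - (3 + O*O) = 8 - (3 + O²) = 8 + (-3 - O²) = 5 - O²)
Y(E) = -1 + 4*E⁴/5 (Y(E) = -(5 - ((E + E)*E)²)/5 = -(5 - ((2*E)*E)²)/5 = -(5 - (2*E²)²)/5 = -(5 - 4*E⁴)/5 = -1 + 4*E⁴/5)
b(X) = 9599/5 + X (b(X) = X + (-1 + (⅘)*7⁴) = X + (-1 + (⅘)*2401) = X + (-1 + 9604/5) = X + 9599/5 = 9599/5 + X)
(b(-64) + 29029) - 4308 = ((9599/5 - 64) + 29029) - 4308 = (9279/5 + 29029) - 4308 = 154424/5 - 4308 = 132884/5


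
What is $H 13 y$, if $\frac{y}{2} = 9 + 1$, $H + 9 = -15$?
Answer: $-6240$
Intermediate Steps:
$H = -24$ ($H = -9 - 15 = -24$)
$y = 20$ ($y = 2 \left(9 + 1\right) = 2 \cdot 10 = 20$)
$H 13 y = \left(-24\right) 13 \cdot 20 = \left(-312\right) 20 = -6240$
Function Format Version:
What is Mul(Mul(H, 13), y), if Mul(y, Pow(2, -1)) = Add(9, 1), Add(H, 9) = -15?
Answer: -6240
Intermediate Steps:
H = -24 (H = Add(-9, -15) = -24)
y = 20 (y = Mul(2, Add(9, 1)) = Mul(2, 10) = 20)
Mul(Mul(H, 13), y) = Mul(Mul(-24, 13), 20) = Mul(-312, 20) = -6240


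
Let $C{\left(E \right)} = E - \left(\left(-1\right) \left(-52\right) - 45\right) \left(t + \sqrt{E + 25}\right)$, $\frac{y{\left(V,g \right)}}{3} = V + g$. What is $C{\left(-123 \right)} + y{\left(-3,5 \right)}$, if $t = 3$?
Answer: $-138 - 49 i \sqrt{2} \approx -138.0 - 69.297 i$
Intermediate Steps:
$y{\left(V,g \right)} = 3 V + 3 g$ ($y{\left(V,g \right)} = 3 \left(V + g\right) = 3 V + 3 g$)
$C{\left(E \right)} = -21 + E - 7 \sqrt{25 + E}$ ($C{\left(E \right)} = E - \left(\left(-1\right) \left(-52\right) - 45\right) \left(3 + \sqrt{E + 25}\right) = E - \left(52 - 45\right) \left(3 + \sqrt{25 + E}\right) = E - 7 \left(3 + \sqrt{25 + E}\right) = E - \left(21 + 7 \sqrt{25 + E}\right) = -21 + E - 7 \sqrt{25 + E}$)
$C{\left(-123 \right)} + y{\left(-3,5 \right)} = \left(-21 - 123 - 7 \sqrt{25 - 123}\right) + \left(3 \left(-3\right) + 3 \cdot 5\right) = \left(-21 - 123 - 7 \sqrt{-98}\right) + \left(-9 + 15\right) = \left(-21 - 123 - 7 \cdot 7 i \sqrt{2}\right) + 6 = \left(-21 - 123 - 49 i \sqrt{2}\right) + 6 = \left(-144 - 49 i \sqrt{2}\right) + 6 = -138 - 49 i \sqrt{2}$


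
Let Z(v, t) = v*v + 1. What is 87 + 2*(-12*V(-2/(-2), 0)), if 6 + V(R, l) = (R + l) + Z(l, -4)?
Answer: 183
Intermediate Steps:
Z(v, t) = 1 + v² (Z(v, t) = v² + 1 = 1 + v²)
V(R, l) = -5 + R + l + l² (V(R, l) = -6 + ((R + l) + (1 + l²)) = -6 + (1 + R + l + l²) = -5 + R + l + l²)
87 + 2*(-12*V(-2/(-2), 0)) = 87 + 2*(-12*(-5 - 2/(-2) + 0 + 0²)) = 87 + 2*(-12*(-5 - 2*(-½) + 0 + 0)) = 87 + 2*(-12*(-5 + 1 + 0 + 0)) = 87 + 2*(-12*(-4)) = 87 + 2*48 = 87 + 96 = 183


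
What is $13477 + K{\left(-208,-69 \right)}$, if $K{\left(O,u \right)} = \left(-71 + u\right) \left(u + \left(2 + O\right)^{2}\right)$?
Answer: $-5917903$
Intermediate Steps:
$13477 + K{\left(-208,-69 \right)} = 13477 - \left(-4899 - 4761 + 140 \left(2 - 208\right)^{2}\right) = 13477 + \left(4761 + 4899 - 71 \left(-206\right)^{2} - 69 \left(-206\right)^{2}\right) = 13477 + \left(4761 + 4899 - 3012956 - 2928084\right) = 13477 - 5931380 = -5917903$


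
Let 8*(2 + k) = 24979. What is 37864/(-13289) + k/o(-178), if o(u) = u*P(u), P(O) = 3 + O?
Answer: -9103975493/3311618800 ≈ -2.7491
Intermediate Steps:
k = 24963/8 (k = -2 + (⅛)*24979 = -2 + 24979/8 = 24963/8 ≈ 3120.4)
o(u) = u*(3 + u)
37864/(-13289) + k/o(-178) = 37864/(-13289) + 24963/(8*((-178*(3 - 178)))) = 37864*(-1/13289) + 24963/(8*((-178*(-175)))) = -37864/13289 + (24963/8)/31150 = -37864/13289 + (24963/8)*(1/31150) = -37864/13289 + 24963/249200 = -9103975493/3311618800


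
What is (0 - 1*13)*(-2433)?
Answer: 31629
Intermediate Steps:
(0 - 1*13)*(-2433) = (0 - 13)*(-2433) = -13*(-2433) = 31629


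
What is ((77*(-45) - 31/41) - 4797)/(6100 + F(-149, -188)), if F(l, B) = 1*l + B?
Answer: -338773/236283 ≈ -1.4338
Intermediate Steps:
F(l, B) = B + l (F(l, B) = l + B = B + l)
((77*(-45) - 31/41) - 4797)/(6100 + F(-149, -188)) = ((77*(-45) - 31/41) - 4797)/(6100 + (-188 - 149)) = ((-3465 - 31*1/41) - 4797)/(6100 - 337) = ((-3465 - 31/41) - 4797)/5763 = (-142096/41 - 4797)*(1/5763) = -338773/41*1/5763 = -338773/236283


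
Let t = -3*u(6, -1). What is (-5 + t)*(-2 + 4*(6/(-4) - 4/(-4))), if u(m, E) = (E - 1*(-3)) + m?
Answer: 116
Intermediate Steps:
u(m, E) = 3 + E + m (u(m, E) = (E + 3) + m = (3 + E) + m = 3 + E + m)
t = -24 (t = -3*(3 - 1 + 6) = -3*8 = -24)
(-5 + t)*(-2 + 4*(6/(-4) - 4/(-4))) = (-5 - 24)*(-2 + 4*(6/(-4) - 4/(-4))) = -29*(-2 + 4*(6*(-¼) - 4*(-¼))) = -29*(-2 + 4*(-3/2 + 1)) = -29*(-2 + 4*(-½)) = -29*(-2 - 2) = -29*(-4) = 116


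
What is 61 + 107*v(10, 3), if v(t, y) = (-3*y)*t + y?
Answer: -9248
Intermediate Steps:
v(t, y) = y - 3*t*y (v(t, y) = -3*t*y + y = y - 3*t*y)
61 + 107*v(10, 3) = 61 + 107*(3*(1 - 3*10)) = 61 + 107*(3*(1 - 30)) = 61 + 107*(3*(-29)) = 61 + 107*(-87) = 61 - 9309 = -9248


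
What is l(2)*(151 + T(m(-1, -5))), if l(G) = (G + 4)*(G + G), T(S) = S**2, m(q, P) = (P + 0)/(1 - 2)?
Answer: 4224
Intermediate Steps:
m(q, P) = -P (m(q, P) = P/(-1) = P*(-1) = -P)
l(G) = 2*G*(4 + G) (l(G) = (4 + G)*(2*G) = 2*G*(4 + G))
l(2)*(151 + T(m(-1, -5))) = (2*2*(4 + 2))*(151 + (-1*(-5))**2) = (2*2*6)*(151 + 5**2) = 24*(151 + 25) = 24*176 = 4224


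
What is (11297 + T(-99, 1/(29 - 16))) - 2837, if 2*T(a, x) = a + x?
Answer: 109337/13 ≈ 8410.5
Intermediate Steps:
T(a, x) = a/2 + x/2 (T(a, x) = (a + x)/2 = a/2 + x/2)
(11297 + T(-99, 1/(29 - 16))) - 2837 = (11297 + ((½)*(-99) + 1/(2*(29 - 16)))) - 2837 = (11297 + (-99/2 + (½)/13)) - 2837 = (11297 + (-99/2 + (½)*(1/13))) - 2837 = (11297 + (-99/2 + 1/26)) - 2837 = (11297 - 643/13) - 2837 = 146218/13 - 2837 = 109337/13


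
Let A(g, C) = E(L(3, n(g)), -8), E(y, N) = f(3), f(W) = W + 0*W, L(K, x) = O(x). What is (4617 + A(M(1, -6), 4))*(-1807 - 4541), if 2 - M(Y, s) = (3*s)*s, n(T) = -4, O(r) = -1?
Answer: -29327760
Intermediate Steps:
L(K, x) = -1
f(W) = W (f(W) = W + 0 = W)
E(y, N) = 3
M(Y, s) = 2 - 3*s**2 (M(Y, s) = 2 - 3*s*s = 2 - 3*s**2)
A(g, C) = 3
(4617 + A(M(1, -6), 4))*(-1807 - 4541) = (4617 + 3)*(-1807 - 4541) = 4620*(-6348) = -29327760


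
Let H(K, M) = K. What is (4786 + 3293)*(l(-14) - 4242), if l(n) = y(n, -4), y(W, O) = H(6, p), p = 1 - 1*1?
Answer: -34222644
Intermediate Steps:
p = 0 (p = 1 - 1 = 0)
y(W, O) = 6
l(n) = 6
(4786 + 3293)*(l(-14) - 4242) = (4786 + 3293)*(6 - 4242) = 8079*(-4236) = -34222644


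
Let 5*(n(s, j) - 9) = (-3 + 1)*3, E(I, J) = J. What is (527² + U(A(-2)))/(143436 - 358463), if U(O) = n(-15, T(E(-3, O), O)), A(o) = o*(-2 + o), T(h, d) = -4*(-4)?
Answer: -1388684/1075135 ≈ -1.2916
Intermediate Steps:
T(h, d) = 16
n(s, j) = 39/5 (n(s, j) = 9 + ((-3 + 1)*3)/5 = 9 + (-2*3)/5 = 9 + (⅕)*(-6) = 9 - 6/5 = 39/5)
U(O) = 39/5
(527² + U(A(-2)))/(143436 - 358463) = (527² + 39/5)/(143436 - 358463) = (277729 + 39/5)/(-215027) = (1388684/5)*(-1/215027) = -1388684/1075135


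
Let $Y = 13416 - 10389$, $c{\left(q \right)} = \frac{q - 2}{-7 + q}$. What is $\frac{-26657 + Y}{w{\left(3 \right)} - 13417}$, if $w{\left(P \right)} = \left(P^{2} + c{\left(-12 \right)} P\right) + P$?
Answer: $\frac{448970}{254653} \approx 1.7631$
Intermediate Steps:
$c{\left(q \right)} = \frac{-2 + q}{-7 + q}$
$Y = 3027$ ($Y = 13416 - 10389 = 3027$)
$w{\left(P \right)} = P^{2} + \frac{33 P}{19}$ ($w{\left(P \right)} = \left(P^{2} + \frac{-2 - 12}{-7 - 12} P\right) + P = \left(P^{2} + \frac{1}{-19} \left(-14\right) P\right) + P = \left(P^{2} + \left(- \frac{1}{19}\right) \left(-14\right) P\right) + P = \left(P^{2} + \frac{14 P}{19}\right) + P = P^{2} + \frac{33 P}{19}$)
$\frac{-26657 + Y}{w{\left(3 \right)} - 13417} = \frac{-26657 + 3027}{\frac{1}{19} \cdot 3 \left(33 + 19 \cdot 3\right) - 13417} = - \frac{23630}{\frac{1}{19} \cdot 3 \left(33 + 57\right) - 13417} = - \frac{23630}{\frac{1}{19} \cdot 3 \cdot 90 - 13417} = - \frac{23630}{\frac{270}{19} - 13417} = - \frac{23630}{- \frac{254653}{19}} = \left(-23630\right) \left(- \frac{19}{254653}\right) = \frac{448970}{254653}$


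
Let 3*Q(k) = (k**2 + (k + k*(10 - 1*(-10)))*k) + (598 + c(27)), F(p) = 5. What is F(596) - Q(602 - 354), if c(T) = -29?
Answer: -451214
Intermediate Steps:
Q(k) = 569/3 + 22*k**2/3 (Q(k) = ((k**2 + (k + k*(10 - 1*(-10)))*k) + (598 - 29))/3 = ((k**2 + (k + k*(10 + 10))*k) + 569)/3 = ((k**2 + (k + k*20)*k) + 569)/3 = ((k**2 + (k + 20*k)*k) + 569)/3 = ((k**2 + (21*k)*k) + 569)/3 = ((k**2 + 21*k**2) + 569)/3 = (22*k**2 + 569)/3 = (569 + 22*k**2)/3 = 569/3 + 22*k**2/3)
F(596) - Q(602 - 354) = 5 - (569/3 + 22*(602 - 354)**2/3) = 5 - (569/3 + (22/3)*248**2) = 5 - (569/3 + (22/3)*61504) = 5 - (569/3 + 1353088/3) = 5 - 1*451219 = 5 - 451219 = -451214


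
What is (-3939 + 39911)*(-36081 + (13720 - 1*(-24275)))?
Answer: 68850408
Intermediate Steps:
(-3939 + 39911)*(-36081 + (13720 - 1*(-24275))) = 35972*(-36081 + (13720 + 24275)) = 35972*(-36081 + 37995) = 35972*1914 = 68850408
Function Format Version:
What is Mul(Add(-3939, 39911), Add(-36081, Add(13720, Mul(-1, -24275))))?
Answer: 68850408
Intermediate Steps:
Mul(Add(-3939, 39911), Add(-36081, Add(13720, Mul(-1, -24275)))) = Mul(35972, Add(-36081, Add(13720, 24275))) = Mul(35972, Add(-36081, 37995)) = Mul(35972, 1914) = 68850408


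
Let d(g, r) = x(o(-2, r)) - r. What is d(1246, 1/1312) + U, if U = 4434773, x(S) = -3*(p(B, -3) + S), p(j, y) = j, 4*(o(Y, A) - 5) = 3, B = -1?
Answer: 5818403479/1312 ≈ 4.4348e+6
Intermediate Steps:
o(Y, A) = 23/4 (o(Y, A) = 5 + (¼)*3 = 5 + ¾ = 23/4)
x(S) = 3 - 3*S (x(S) = -3*(-1 + S) = 3 - 3*S)
d(g, r) = -57/4 - r (d(g, r) = (3 - 3*23/4) - r = (3 - 69/4) - r = -57/4 - r)
d(1246, 1/1312) + U = (-57/4 - 1/1312) + 4434773 = -18697/1312 + 4434773 = 5818403479/1312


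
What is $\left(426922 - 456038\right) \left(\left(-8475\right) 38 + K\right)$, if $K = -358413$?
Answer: $19812360708$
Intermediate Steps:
$\left(426922 - 456038\right) \left(\left(-8475\right) 38 + K\right) = \left(426922 - 456038\right) \left(\left(-8475\right) 38 - 358413\right) = - 29116 \left(-322050 - 358413\right) = \left(-29116\right) \left(-680463\right) = 19812360708$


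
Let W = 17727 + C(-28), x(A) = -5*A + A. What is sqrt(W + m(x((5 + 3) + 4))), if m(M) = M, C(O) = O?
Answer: sqrt(17651) ≈ 132.86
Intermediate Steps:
x(A) = -4*A
W = 17699 (W = 17727 - 28 = 17699)
sqrt(W + m(x((5 + 3) + 4))) = sqrt(17699 - 4*((5 + 3) + 4)) = sqrt(17699 - 4*(8 + 4)) = sqrt(17699 - 4*12) = sqrt(17699 - 48) = sqrt(17651)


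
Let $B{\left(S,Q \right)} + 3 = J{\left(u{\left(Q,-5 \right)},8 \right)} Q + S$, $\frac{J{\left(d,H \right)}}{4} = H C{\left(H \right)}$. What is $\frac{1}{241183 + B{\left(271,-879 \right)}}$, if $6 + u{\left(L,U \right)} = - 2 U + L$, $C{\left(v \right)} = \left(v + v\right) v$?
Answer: $- \frac{1}{3358933} \approx -2.9771 \cdot 10^{-7}$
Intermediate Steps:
$C{\left(v \right)} = 2 v^{2}$ ($C{\left(v \right)} = 2 v v = 2 v^{2}$)
$u{\left(L,U \right)} = -6 + L - 2 U$ ($u{\left(L,U \right)} = -6 + \left(- 2 U + L\right) = -6 + \left(L - 2 U\right) = -6 + L - 2 U$)
$J{\left(d,H \right)} = 8 H^{3}$ ($J{\left(d,H \right)} = 4 H 2 H^{2} = 4 \cdot 2 H^{3} = 8 H^{3}$)
$B{\left(S,Q \right)} = -3 + S + 4096 Q$ ($B{\left(S,Q \right)} = -3 + \left(8 \cdot 8^{3} Q + S\right) = -3 + \left(8 \cdot 512 Q + S\right) = -3 + \left(4096 Q + S\right) = -3 + \left(S + 4096 Q\right) = -3 + S + 4096 Q$)
$\frac{1}{241183 + B{\left(271,-879 \right)}} = \frac{1}{241183 + \left(-3 + 271 + 4096 \left(-879\right)\right)} = \frac{1}{241183 - 3600116} = \frac{1}{-3358933} = - \frac{1}{3358933}$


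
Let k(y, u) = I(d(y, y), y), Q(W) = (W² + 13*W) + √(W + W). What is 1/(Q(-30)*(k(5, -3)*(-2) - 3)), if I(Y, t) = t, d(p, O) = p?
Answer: I/(26*(√15 - 255*I)) ≈ -0.00015079 + 2.2903e-6*I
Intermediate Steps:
Q(W) = W² + 13*W + √2*√W (Q(W) = (W² + 13*W) + √(2*W) = (W² + 13*W) + √2*√W = W² + 13*W + √2*√W)
k(y, u) = y
1/(Q(-30)*(k(5, -3)*(-2) - 3)) = 1/(((-30)² + 13*(-30) + √2*√(-30))*(5*(-2) - 3)) = 1/((900 - 390 + √2*(I*√30))*(-10 - 3)) = 1/((900 - 390 + 2*I*√15)*(-13)) = 1/((510 + 2*I*√15)*(-13)) = 1/(-6630 - 26*I*√15)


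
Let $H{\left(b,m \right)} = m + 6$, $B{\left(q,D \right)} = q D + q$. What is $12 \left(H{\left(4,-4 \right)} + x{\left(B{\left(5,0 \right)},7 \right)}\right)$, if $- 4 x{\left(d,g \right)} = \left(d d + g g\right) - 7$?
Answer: $-177$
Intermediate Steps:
$B{\left(q,D \right)} = q + D q$ ($B{\left(q,D \right)} = D q + q = q + D q$)
$x{\left(d,g \right)} = \frac{7}{4} - \frac{d^{2}}{4} - \frac{g^{2}}{4}$ ($x{\left(d,g \right)} = - \frac{\left(d d + g g\right) - 7}{4} = - \frac{\left(d^{2} + g^{2}\right) - 7}{4} = - \frac{-7 + d^{2} + g^{2}}{4} = \frac{7}{4} - \frac{d^{2}}{4} - \frac{g^{2}}{4}$)
$H{\left(b,m \right)} = 6 + m$
$12 \left(H{\left(4,-4 \right)} + x{\left(B{\left(5,0 \right)},7 \right)}\right) = 12 \left(\left(6 - 4\right) - \left(- \frac{7}{4} + \frac{49}{4} + \frac{25 \left(1 + 0\right)^{2}}{4}\right)\right) = 12 \left(2 - \left(\frac{21}{2} + \frac{25}{4}\right)\right) = 12 \left(2 - \frac{67}{4}\right) = 12 \left(- \frac{59}{4}\right) = -177$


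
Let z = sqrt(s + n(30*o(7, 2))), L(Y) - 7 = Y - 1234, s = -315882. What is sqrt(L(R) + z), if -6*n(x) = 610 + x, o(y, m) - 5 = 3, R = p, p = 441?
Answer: sqrt(-7074 + 3*I*sqrt(2844213))/3 ≈ 9.4959 + 29.6*I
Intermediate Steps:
R = 441
o(y, m) = 8 (o(y, m) = 5 + 3 = 8)
n(x) = -305/3 - x/6 (n(x) = -(610 + x)/6 = -305/3 - x/6)
L(Y) = -1227 + Y (L(Y) = 7 + (Y - 1234) = 7 + (-1234 + Y) = -1227 + Y)
z = I*sqrt(2844213)/3 (z = sqrt(-315882 + (-305/3 - 5*8)) = sqrt(-315882 + (-305/3 - 1/6*240)) = sqrt(-315882 + (-305/3 - 40)) = sqrt(-315882 - 425/3) = sqrt(-948071/3) = I*sqrt(2844213)/3 ≈ 562.16*I)
sqrt(L(R) + z) = sqrt((-1227 + 441) + I*sqrt(2844213)/3) = sqrt(-786 + I*sqrt(2844213)/3)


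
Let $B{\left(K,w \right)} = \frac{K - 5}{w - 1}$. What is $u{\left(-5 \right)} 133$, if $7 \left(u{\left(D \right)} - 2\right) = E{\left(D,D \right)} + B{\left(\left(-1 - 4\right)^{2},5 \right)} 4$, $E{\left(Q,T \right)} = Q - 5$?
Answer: $456$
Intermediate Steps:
$E{\left(Q,T \right)} = -5 + Q$
$B{\left(K,w \right)} = \frac{-5 + K}{-1 + w}$
$u{\left(D \right)} = \frac{29}{7} + \frac{D}{7}$ ($u{\left(D \right)} = 2 + \frac{\left(-5 + D\right) + \frac{-5 + \left(-1 - 4\right)^{2}}{-1 + 5} \cdot 4}{7} = 2 + \frac{\left(-5 + D\right) + \frac{-5 + \left(-5\right)^{2}}{4} \cdot 4}{7} = 2 + \frac{\left(-5 + D\right) + \frac{-5 + 25}{4} \cdot 4}{7} = 2 + \frac{\left(-5 + D\right) + \frac{1}{4} \cdot 20 \cdot 4}{7} = 2 + \frac{\left(-5 + D\right) + 5 \cdot 4}{7} = 2 + \frac{\left(-5 + D\right) + 20}{7} = 2 + \frac{15 + D}{7} = 2 + \left(\frac{15}{7} + \frac{D}{7}\right) = \frac{29}{7} + \frac{D}{7}$)
$u{\left(-5 \right)} 133 = \left(\frac{29}{7} + \frac{1}{7} \left(-5\right)\right) 133 = \left(\frac{29}{7} - \frac{5}{7}\right) 133 = \frac{24}{7} \cdot 133 = 456$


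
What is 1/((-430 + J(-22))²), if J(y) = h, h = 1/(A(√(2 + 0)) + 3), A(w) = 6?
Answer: 81/14969161 ≈ 5.4111e-6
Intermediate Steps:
h = ⅑ (h = 1/(6 + 3) = 1/9 = ⅑ ≈ 0.11111)
J(y) = ⅑
1/((-430 + J(-22))²) = 1/((-430 + ⅑)²) = 1/((-3869/9)²) = 1/(14969161/81) = 81/14969161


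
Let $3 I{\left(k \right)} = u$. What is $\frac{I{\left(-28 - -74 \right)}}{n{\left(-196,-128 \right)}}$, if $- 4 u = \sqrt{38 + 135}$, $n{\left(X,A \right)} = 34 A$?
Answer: $\frac{\sqrt{173}}{52224} \approx 0.00025186$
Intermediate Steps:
$u = - \frac{\sqrt{173}}{4}$ ($u = - \frac{\sqrt{38 + 135}}{4} = - \frac{\sqrt{173}}{4} \approx -3.2882$)
$I{\left(k \right)} = - \frac{\sqrt{173}}{12}$ ($I{\left(k \right)} = \frac{\left(- \frac{1}{4}\right) \sqrt{173}}{3} = - \frac{\sqrt{173}}{12}$)
$\frac{I{\left(-28 - -74 \right)}}{n{\left(-196,-128 \right)}} = \frac{\left(- \frac{1}{12}\right) \sqrt{173}}{34 \left(-128\right)} = \frac{\left(- \frac{1}{12}\right) \sqrt{173}}{-4352} = - \frac{\sqrt{173}}{12} \left(- \frac{1}{4352}\right) = \frac{\sqrt{173}}{52224}$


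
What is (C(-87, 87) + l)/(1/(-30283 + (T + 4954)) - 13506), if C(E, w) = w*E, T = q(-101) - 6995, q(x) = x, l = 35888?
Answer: -918243575/437932051 ≈ -2.0968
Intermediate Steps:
T = -7096 (T = -101 - 6995 = -7096)
C(E, w) = E*w
(C(-87, 87) + l)/(1/(-30283 + (T + 4954)) - 13506) = (-87*87 + 35888)/(1/(-30283 + (-7096 + 4954)) - 13506) = (-7569 + 35888)/(1/(-30283 - 2142) - 13506) = 28319/(1/(-32425) - 13506) = 28319/(-1/32425 - 13506) = 28319/(-437932051/32425) = 28319*(-32425/437932051) = -918243575/437932051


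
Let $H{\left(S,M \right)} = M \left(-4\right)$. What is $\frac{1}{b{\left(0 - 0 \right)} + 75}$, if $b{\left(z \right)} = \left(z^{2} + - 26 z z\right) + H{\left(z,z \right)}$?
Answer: $\frac{1}{75} \approx 0.013333$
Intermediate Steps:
$H{\left(S,M \right)} = - 4 M$
$b{\left(z \right)} = - 25 z^{2} - 4 z$ ($b{\left(z \right)} = \left(z^{2} + - 26 z z\right) - 4 z = \left(z^{2} - 26 z^{2}\right) - 4 z = - 25 z^{2} - 4 z$)
$\frac{1}{b{\left(0 - 0 \right)} + 75} = \frac{1}{\left(0 - 0\right) \left(-4 - 25 \left(0 - 0\right)\right) + 75} = \frac{1}{\left(0 + 0\right) \left(-4 - 25 \left(0 + 0\right)\right) + 75} = \frac{1}{0 \left(-4 - 0\right) + 75} = \frac{1}{0 \left(-4 + 0\right) + 75} = \frac{1}{0 \left(-4\right) + 75} = \frac{1}{0 + 75} = \frac{1}{75}$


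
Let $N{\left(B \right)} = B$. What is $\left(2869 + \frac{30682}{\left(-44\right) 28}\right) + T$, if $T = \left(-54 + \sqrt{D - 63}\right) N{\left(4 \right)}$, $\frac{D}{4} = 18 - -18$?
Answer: $\frac{1641083}{616} \approx 2664.1$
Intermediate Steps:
$D = 144$ ($D = 4 \left(18 - -18\right) = 4 \left(18 + 18\right) = 4 \cdot 36 = 144$)
$T = -180$ ($T = \left(-54 + \sqrt{144 - 63}\right) 4 = \left(-54 + \sqrt{81}\right) 4 = \left(-54 + 9\right) 4 = \left(-45\right) 4 = -180$)
$\left(2869 + \frac{30682}{\left(-44\right) 28}\right) + T = \left(2869 + \frac{30682}{\left(-44\right) 28}\right) - 180 = \left(2869 + \frac{30682}{-1232}\right) - 180 = \left(2869 + 30682 \left(- \frac{1}{1232}\right)\right) - 180 = \left(2869 - \frac{15341}{616}\right) - 180 = \frac{1751963}{616} - 180 = \frac{1641083}{616}$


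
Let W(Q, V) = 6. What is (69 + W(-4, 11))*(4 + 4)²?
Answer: 4800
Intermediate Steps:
(69 + W(-4, 11))*(4 + 4)² = (69 + 6)*(4 + 4)² = 75*8² = 75*64 = 4800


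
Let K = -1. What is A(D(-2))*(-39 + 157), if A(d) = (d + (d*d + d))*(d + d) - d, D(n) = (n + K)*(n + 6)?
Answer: -338424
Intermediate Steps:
D(n) = (-1 + n)*(6 + n) (D(n) = (n - 1)*(n + 6) = (-1 + n)*(6 + n))
A(d) = -d + 2*d*(d² + 2*d) (A(d) = (d + (d² + d))*(2*d) - d = (d + (d + d²))*(2*d) - d = (d² + 2*d)*(2*d) - d = 2*d*(d² + 2*d) - d = -d + 2*d*(d² + 2*d))
A(D(-2))*(-39 + 157) = ((-6 + (-2)² + 5*(-2))*(-1 + 2*(-6 + (-2)² + 5*(-2))² + 4*(-6 + (-2)² + 5*(-2))))*(-39 + 157) = ((-6 + 4 - 10)*(-1 + 2*(-6 + 4 - 10)² + 4*(-6 + 4 - 10)))*118 = -12*(-1 + 2*(-12)² + 4*(-12))*118 = -12*(-1 + 2*144 - 48)*118 = -12*(-1 + 288 - 48)*118 = -12*239*118 = -2868*118 = -338424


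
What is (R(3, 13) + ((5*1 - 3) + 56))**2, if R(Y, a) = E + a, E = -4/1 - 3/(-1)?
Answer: 4900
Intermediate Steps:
E = -1 (E = -4*1 - 3*(-1) = -4 + 3 = -1)
R(Y, a) = -1 + a
(R(3, 13) + ((5*1 - 3) + 56))**2 = ((-1 + 13) + ((5*1 - 3) + 56))**2 = (12 + ((5 - 3) + 56))**2 = (12 + (2 + 56))**2 = (12 + 58)**2 = 70**2 = 4900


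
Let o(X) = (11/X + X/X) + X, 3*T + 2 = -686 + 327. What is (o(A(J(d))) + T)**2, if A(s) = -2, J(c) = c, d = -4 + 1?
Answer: 579121/36 ≈ 16087.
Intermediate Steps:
d = -3
T = -361/3 (T = -2/3 + (-686 + 327)/3 = -2/3 + (1/3)*(-359) = -2/3 - 359/3 = -361/3 ≈ -120.33)
o(X) = 1 + X + 11/X (o(X) = (11/X + 1) + X = (1 + 11/X) + X = 1 + X + 11/X)
(o(A(J(d))) + T)**2 = ((1 - 2 + 11/(-2)) - 361/3)**2 = ((1 - 2 + 11*(-1/2)) - 361/3)**2 = ((1 - 2 - 11/2) - 361/3)**2 = (-13/2 - 361/3)**2 = (-761/6)**2 = 579121/36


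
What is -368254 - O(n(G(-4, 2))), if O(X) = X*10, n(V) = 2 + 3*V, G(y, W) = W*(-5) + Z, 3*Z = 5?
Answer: -368024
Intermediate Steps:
Z = 5/3 (Z = (⅓)*5 = 5/3 ≈ 1.6667)
G(y, W) = 5/3 - 5*W (G(y, W) = W*(-5) + 5/3 = -5*W + 5/3 = 5/3 - 5*W)
O(X) = 10*X
-368254 - O(n(G(-4, 2))) = -368254 - 10*(2 + 3*(5/3 - 5*2)) = -368254 - 10*(2 + 3*(5/3 - 10)) = -368254 - 10*(2 + 3*(-25/3)) = -368254 - 10*(2 - 25) = -368254 - 10*(-23) = -368254 - 1*(-230) = -368254 + 230 = -368024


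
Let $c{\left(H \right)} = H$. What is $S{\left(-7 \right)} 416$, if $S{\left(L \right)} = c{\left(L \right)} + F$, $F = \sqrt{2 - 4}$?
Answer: $-2912 + 416 i \sqrt{2} \approx -2912.0 + 588.31 i$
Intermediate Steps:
$F = i \sqrt{2}$ ($F = \sqrt{-2} = i \sqrt{2} \approx 1.4142 i$)
$S{\left(L \right)} = L + i \sqrt{2}$
$S{\left(-7 \right)} 416 = \left(-7 + i \sqrt{2}\right) 416 = -2912 + 416 i \sqrt{2}$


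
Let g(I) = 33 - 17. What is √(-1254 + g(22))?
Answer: I*√1238 ≈ 35.185*I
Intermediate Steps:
g(I) = 16
√(-1254 + g(22)) = √(-1254 + 16) = √(-1238) = I*√1238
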